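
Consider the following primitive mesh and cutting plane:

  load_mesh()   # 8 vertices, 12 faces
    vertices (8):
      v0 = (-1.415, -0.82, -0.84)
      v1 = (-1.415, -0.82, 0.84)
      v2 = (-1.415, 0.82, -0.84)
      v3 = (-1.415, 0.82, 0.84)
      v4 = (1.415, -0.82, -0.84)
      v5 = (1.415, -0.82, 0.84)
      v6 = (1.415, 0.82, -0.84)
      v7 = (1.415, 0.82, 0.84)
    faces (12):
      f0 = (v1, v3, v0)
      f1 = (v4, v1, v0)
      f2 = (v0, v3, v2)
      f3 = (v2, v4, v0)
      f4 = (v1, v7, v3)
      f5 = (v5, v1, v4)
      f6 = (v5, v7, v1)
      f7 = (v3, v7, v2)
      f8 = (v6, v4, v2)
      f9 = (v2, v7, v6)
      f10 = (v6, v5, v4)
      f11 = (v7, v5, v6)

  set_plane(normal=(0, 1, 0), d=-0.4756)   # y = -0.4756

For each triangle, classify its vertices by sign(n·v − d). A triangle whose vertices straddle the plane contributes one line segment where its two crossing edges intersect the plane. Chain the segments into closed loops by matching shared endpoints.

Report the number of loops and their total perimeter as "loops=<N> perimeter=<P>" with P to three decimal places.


Straddling triangles (8 of 12):
  (v1,v3,v0) [-+-] → (-1.415, -0.4756, 0.84)–(-1.415, -0.4756, -0.4872)  len=1.3272
  (v0,v3,v2) [-++] → (-1.415, -0.4756, -0.4872)–(-1.415, -0.4756, -0.84)  len=0.3528
  (v2,v4,v0) [+--] → (0.8207, -0.4756, -0.84)–(-1.415, -0.4756, -0.84)  len=2.2357
  (v1,v7,v3) [-++] → (-0.8207, -0.4756, 0.84)–(-1.415, -0.4756, 0.84)  len=0.5943
  (v5,v7,v1) [-+-] → (1.415, -0.4756, 0.84)–(-0.8207, -0.4756, 0.84)  len=2.2357
  (v6,v4,v2) [+-+] → (1.415, -0.4756, -0.84)–(0.8207, -0.4756, -0.84)  len=0.5943
  (v6,v5,v4) [+--] → (1.415, -0.4756, 0.4872)–(1.415, -0.4756, -0.84)  len=1.3272
  (v7,v5,v6) [+-+] → (1.415, -0.4756, 0.84)–(1.415, -0.4756, 0.4872)  len=0.3528

Chained into 1 loop(s):
  loop 1: 8 segments, perimeter = 9.0200
Total perimeter = 9.020

loops=1 perimeter=9.020


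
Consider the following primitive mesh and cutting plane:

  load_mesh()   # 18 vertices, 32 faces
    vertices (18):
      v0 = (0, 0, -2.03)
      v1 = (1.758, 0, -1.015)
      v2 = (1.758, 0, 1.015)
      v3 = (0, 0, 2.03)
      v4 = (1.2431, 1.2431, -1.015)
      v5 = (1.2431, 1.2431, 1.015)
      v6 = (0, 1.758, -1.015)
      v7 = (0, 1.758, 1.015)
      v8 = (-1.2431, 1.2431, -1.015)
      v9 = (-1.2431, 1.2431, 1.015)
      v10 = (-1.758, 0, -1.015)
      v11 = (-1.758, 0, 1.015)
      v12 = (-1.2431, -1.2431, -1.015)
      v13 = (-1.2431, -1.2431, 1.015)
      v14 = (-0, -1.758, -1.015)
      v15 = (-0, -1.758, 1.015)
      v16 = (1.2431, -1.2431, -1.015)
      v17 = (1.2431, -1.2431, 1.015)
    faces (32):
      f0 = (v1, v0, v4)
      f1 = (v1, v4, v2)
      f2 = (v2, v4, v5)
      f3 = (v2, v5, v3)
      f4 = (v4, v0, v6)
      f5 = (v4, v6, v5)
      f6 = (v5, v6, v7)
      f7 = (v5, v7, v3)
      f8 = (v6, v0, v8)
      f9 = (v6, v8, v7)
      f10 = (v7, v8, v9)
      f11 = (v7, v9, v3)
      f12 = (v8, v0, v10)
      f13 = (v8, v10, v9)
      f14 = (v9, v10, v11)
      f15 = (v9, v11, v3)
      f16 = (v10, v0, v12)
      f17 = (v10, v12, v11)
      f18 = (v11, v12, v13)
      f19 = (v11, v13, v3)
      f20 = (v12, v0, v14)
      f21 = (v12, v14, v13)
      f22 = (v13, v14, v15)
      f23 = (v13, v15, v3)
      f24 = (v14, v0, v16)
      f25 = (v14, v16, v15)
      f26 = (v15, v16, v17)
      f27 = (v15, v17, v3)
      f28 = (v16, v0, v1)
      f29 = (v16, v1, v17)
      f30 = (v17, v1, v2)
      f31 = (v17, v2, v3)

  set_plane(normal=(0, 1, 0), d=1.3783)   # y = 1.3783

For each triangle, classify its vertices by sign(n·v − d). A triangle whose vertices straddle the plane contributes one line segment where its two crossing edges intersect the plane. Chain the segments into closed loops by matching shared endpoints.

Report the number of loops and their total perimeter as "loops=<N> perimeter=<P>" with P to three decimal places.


Straddling triangles (8 of 32):
  (v4,v0,v6) [--+] → (0, 1.3783, -1.23422)–(0.916693, 1.3783, -1.015)  len=0.9425
  (v4,v6,v5) [-+-] → (0.916693, 1.3783, -1.015)–(0.916693, 1.3783, 0.481972)  len=1.4970
  (v5,v6,v7) [-++] → (0.916693, 1.3783, 0.481972)–(0.916693, 1.3783, 1.015)  len=0.5330
  (v5,v7,v3) [-+-] → (0.916693, 1.3783, 1.015)–(0, 1.3783, 1.23422)  len=0.9425
  (v6,v0,v8) [+--] → (0, 1.3783, -1.23422)–(-0.916693, 1.3783, -1.015)  len=0.9425
  (v6,v8,v7) [+-+] → (-0.916693, 1.3783, -1.015)–(-0.916693, 1.3783, -0.481972)  len=0.5330
  (v7,v8,v9) [+--] → (-0.916693, 1.3783, -0.481972)–(-0.916693, 1.3783, 1.015)  len=1.4970
  (v7,v9,v3) [+--] → (-0.916693, 1.3783, 1.015)–(0, 1.3783, 1.23422)  len=0.9425

Chained into 1 loop(s):
  loop 1: 8 segments, perimeter = 7.8302
Total perimeter = 7.830

loops=1 perimeter=7.830


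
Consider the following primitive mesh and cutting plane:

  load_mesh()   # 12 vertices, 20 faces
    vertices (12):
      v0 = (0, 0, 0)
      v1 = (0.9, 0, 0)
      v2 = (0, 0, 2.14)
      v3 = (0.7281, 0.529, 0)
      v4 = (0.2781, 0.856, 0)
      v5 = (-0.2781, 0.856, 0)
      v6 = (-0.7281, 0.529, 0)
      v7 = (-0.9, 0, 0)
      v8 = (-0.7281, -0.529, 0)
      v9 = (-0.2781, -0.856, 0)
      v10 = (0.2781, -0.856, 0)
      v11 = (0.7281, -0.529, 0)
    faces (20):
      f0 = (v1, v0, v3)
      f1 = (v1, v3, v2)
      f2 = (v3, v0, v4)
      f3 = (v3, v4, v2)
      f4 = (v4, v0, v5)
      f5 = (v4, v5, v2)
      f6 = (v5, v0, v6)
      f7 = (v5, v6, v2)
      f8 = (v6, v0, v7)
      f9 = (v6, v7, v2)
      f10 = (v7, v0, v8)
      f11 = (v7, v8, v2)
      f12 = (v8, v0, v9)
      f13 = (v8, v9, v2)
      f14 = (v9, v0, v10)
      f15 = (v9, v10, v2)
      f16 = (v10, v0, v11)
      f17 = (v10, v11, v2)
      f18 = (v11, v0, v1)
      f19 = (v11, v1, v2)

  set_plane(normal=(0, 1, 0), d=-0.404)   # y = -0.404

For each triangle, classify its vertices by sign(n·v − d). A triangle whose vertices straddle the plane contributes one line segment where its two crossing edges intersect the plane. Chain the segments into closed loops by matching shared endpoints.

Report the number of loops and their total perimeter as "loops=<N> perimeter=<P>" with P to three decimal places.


Straddling triangles (10 of 20):
  (v7,v0,v8) [++-] → (-0.556054, -0.404, 0)–(-0.768719, -0.404, 0)  len=0.2127
  (v7,v8,v2) [+-+] → (-0.768719, -0.404, 0)–(-0.556054, -0.404, 0.505671)  len=0.5486
  (v8,v0,v9) [-+-] → (-0.556054, -0.404, 0)–(-0.131253, -0.404, 0)  len=0.4248
  (v8,v9,v2) [--+] → (-0.131253, -0.404, 1.13)–(-0.556054, -0.404, 0.505671)  len=0.7551
  (v9,v0,v10) [-+-] → (-0.131253, -0.404, 0)–(0.131253, -0.404, 0)  len=0.2625
  (v9,v10,v2) [--+] → (0.131253, -0.404, 1.13)–(-0.131253, -0.404, 1.13)  len=0.2625
  (v10,v0,v11) [-+-] → (0.131253, -0.404, 0)–(0.556054, -0.404, 0)  len=0.4248
  (v10,v11,v2) [--+] → (0.556054, -0.404, 0.505671)–(0.131253, -0.404, 1.13)  len=0.7551
  (v11,v0,v1) [-++] → (0.556054, -0.404, 0)–(0.768719, -0.404, 0)  len=0.2127
  (v11,v1,v2) [-++] → (0.768719, -0.404, 0)–(0.556054, -0.404, 0.505671)  len=0.5486

Chained into 1 loop(s):
  loop 1: 10 segments, perimeter = 4.4074
Total perimeter = 4.407

loops=1 perimeter=4.407


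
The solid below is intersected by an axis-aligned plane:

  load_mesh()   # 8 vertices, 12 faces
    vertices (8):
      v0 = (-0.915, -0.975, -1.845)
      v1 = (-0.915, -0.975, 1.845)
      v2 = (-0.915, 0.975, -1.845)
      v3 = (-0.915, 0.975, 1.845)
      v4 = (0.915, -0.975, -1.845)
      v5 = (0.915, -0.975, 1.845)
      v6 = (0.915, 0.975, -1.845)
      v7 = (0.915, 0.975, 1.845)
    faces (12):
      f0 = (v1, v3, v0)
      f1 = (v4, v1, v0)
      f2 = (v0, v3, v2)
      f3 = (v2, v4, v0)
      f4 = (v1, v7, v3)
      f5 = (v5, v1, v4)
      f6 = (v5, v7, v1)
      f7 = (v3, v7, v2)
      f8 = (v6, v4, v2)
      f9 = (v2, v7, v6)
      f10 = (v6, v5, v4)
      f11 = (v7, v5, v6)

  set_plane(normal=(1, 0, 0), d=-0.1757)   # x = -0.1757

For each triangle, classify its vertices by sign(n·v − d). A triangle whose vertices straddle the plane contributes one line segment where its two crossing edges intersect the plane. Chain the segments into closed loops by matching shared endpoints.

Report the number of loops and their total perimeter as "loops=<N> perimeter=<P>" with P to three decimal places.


Straddling triangles (8 of 12):
  (v4,v1,v0) [+--] → (-0.1757, -0.975, 0.35428)–(-0.1757, -0.975, -1.845)  len=2.1993
  (v2,v4,v0) [-+-] → (-0.1757, 0.187221, -1.845)–(-0.1757, -0.975, -1.845)  len=1.1622
  (v1,v7,v3) [-+-] → (-0.1757, -0.187221, 1.845)–(-0.1757, 0.975, 1.845)  len=1.1622
  (v5,v1,v4) [+-+] → (-0.1757, -0.975, 1.845)–(-0.1757, -0.975, 0.35428)  len=1.4907
  (v5,v7,v1) [++-] → (-0.1757, -0.187221, 1.845)–(-0.1757, -0.975, 1.845)  len=0.7878
  (v3,v7,v2) [-+-] → (-0.1757, 0.975, 1.845)–(-0.1757, 0.975, -0.35428)  len=2.1993
  (v6,v4,v2) [++-] → (-0.1757, 0.187221, -1.845)–(-0.1757, 0.975, -1.845)  len=0.7878
  (v2,v7,v6) [-++] → (-0.1757, 0.975, -0.35428)–(-0.1757, 0.975, -1.845)  len=1.4907

Chained into 1 loop(s):
  loop 1: 8 segments, perimeter = 11.2800
Total perimeter = 11.280

loops=1 perimeter=11.280


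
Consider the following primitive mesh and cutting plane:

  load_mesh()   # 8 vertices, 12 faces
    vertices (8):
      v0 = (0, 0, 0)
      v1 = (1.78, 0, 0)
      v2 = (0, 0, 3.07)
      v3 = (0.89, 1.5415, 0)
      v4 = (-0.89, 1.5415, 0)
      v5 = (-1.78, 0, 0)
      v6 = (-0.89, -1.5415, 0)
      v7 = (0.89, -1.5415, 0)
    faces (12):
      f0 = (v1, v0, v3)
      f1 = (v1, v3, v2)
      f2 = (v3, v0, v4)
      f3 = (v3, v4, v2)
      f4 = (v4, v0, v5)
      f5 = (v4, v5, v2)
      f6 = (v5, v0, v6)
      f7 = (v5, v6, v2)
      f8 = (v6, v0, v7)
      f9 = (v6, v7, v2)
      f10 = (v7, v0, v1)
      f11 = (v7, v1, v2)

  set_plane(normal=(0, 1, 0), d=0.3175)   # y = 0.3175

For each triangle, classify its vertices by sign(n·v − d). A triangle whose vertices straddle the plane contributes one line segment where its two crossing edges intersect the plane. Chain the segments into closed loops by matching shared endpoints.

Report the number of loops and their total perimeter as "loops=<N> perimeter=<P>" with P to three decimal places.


loops=1 perimeter=9.196

Straddling triangles (6 of 12):
  (v1,v0,v3) [--+] → (0.183312, 0.3175, 0)–(1.59669, 0.3175, 0)  len=1.4134
  (v1,v3,v2) [-+-] → (1.59669, 0.3175, 0)–(0.183312, 0.3175, 2.43768)  len=2.8178
  (v3,v0,v4) [+-+] → (0.183312, 0.3175, 0)–(-0.183312, 0.3175, 0)  len=0.3666
  (v3,v4,v2) [++-] → (-0.183312, 0.3175, 2.43768)–(0.183312, 0.3175, 2.43768)  len=0.3666
  (v4,v0,v5) [+--] → (-0.183312, 0.3175, 0)–(-1.59669, 0.3175, 0)  len=1.4134
  (v4,v5,v2) [+--] → (-1.59669, 0.3175, 0)–(-0.183312, 0.3175, 2.43768)  len=2.8178

Chained into 1 loop(s):
  loop 1: 6 segments, perimeter = 9.1956
Total perimeter = 9.196


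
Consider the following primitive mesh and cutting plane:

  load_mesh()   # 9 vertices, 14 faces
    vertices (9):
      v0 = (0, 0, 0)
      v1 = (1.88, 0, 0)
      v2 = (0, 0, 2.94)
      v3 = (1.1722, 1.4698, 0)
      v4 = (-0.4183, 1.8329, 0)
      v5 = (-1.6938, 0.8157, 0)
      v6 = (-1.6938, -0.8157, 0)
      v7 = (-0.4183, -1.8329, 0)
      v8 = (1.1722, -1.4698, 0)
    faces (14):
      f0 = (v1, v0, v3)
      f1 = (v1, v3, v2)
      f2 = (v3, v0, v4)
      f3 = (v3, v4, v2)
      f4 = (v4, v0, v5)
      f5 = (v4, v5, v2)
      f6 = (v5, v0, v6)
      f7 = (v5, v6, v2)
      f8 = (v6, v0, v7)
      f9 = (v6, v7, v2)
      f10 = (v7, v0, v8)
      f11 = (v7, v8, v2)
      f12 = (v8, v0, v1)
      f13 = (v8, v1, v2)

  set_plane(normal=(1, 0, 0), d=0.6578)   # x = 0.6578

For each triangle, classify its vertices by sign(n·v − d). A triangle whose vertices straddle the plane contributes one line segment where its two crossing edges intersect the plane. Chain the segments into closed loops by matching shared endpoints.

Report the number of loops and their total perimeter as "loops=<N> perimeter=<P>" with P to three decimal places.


Straddling triangles (8 of 14):
  (v1,v0,v3) [+-+] → (0.6578, 0, 0)–(0.6578, 0.824803, 0)  len=0.8248
  (v1,v3,v2) [++-] → (0.6578, 0.824803, 1.29017)–(0.6578, 0, 1.91131)  len=1.0325
  (v3,v0,v4) [+--] → (0.6578, 0.824803, 0)–(0.6578, 1.58723, 0)  len=0.7624
  (v3,v4,v2) [+--] → (0.6578, 1.58723, 0)–(0.6578, 0.824803, 1.29017)  len=1.4986
  (v7,v0,v8) [--+] → (0.6578, -0.824803, 0)–(0.6578, -1.58723, 0)  len=0.7624
  (v7,v8,v2) [-+-] → (0.6578, -1.58723, 0)–(0.6578, -0.824803, 1.29017)  len=1.4986
  (v8,v0,v1) [+-+] → (0.6578, -0.824803, 0)–(0.6578, 0, 0)  len=0.8248
  (v8,v1,v2) [++-] → (0.6578, 0, 1.91131)–(0.6578, -0.824803, 1.29017)  len=1.0325

Chained into 1 loop(s):
  loop 1: 8 segments, perimeter = 8.2368
Total perimeter = 8.237

loops=1 perimeter=8.237


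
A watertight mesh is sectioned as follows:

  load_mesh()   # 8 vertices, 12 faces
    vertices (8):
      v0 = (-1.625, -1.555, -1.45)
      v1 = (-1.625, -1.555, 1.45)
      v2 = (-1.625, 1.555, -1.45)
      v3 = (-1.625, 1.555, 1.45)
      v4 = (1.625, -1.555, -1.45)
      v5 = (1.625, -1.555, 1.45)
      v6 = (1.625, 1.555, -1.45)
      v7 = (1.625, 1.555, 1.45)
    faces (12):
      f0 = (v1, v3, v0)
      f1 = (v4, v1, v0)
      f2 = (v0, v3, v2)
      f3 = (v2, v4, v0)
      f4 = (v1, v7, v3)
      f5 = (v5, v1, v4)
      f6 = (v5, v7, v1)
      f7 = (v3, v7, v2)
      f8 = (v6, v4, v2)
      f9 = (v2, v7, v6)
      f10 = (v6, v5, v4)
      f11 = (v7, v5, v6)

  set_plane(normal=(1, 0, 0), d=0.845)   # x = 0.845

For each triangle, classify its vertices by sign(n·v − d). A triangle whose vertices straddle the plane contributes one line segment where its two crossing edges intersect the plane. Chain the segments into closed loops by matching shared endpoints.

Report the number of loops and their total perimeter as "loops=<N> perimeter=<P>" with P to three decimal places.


loops=1 perimeter=12.020

Straddling triangles (8 of 12):
  (v4,v1,v0) [+--] → (0.845, -1.555, -0.754)–(0.845, -1.555, -1.45)  len=0.6960
  (v2,v4,v0) [-+-] → (0.845, -0.8086, -1.45)–(0.845, -1.555, -1.45)  len=0.7464
  (v1,v7,v3) [-+-] → (0.845, 0.8086, 1.45)–(0.845, 1.555, 1.45)  len=0.7464
  (v5,v1,v4) [+-+] → (0.845, -1.555, 1.45)–(0.845, -1.555, -0.754)  len=2.2040
  (v5,v7,v1) [++-] → (0.845, 0.8086, 1.45)–(0.845, -1.555, 1.45)  len=2.3636
  (v3,v7,v2) [-+-] → (0.845, 1.555, 1.45)–(0.845, 1.555, 0.754)  len=0.6960
  (v6,v4,v2) [++-] → (0.845, -0.8086, -1.45)–(0.845, 1.555, -1.45)  len=2.3636
  (v2,v7,v6) [-++] → (0.845, 1.555, 0.754)–(0.845, 1.555, -1.45)  len=2.2040

Chained into 1 loop(s):
  loop 1: 8 segments, perimeter = 12.0200
Total perimeter = 12.020


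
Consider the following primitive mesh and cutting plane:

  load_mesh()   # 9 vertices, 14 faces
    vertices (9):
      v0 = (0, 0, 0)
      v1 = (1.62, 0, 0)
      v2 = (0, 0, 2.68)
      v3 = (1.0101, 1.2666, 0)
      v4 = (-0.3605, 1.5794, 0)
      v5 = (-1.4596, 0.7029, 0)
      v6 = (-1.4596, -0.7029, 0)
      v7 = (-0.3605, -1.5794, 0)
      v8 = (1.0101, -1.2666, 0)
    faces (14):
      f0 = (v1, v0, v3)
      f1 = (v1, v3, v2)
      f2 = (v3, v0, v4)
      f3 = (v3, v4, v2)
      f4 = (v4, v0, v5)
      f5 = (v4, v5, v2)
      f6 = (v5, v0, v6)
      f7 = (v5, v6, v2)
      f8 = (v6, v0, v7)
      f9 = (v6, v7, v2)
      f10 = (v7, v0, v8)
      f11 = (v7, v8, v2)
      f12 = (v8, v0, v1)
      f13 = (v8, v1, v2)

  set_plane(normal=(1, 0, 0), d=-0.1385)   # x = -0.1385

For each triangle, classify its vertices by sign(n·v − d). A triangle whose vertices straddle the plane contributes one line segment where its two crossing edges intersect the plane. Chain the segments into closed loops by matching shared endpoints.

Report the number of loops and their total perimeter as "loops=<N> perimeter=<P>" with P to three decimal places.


Straddling triangles (10 of 14):
  (v3,v0,v4) [++-] → (-0.1385, 0.606788, 0)–(-0.1385, 1.52873, 0)  len=0.9219
  (v3,v4,v2) [+-+] → (-0.1385, 1.52873, 0)–(-0.1385, 0.606788, 1.65037)  len=1.8904
  (v4,v0,v5) [-+-] → (-0.1385, 0.606788, 0)–(-0.1385, 0.0666975, 0)  len=0.5401
  (v4,v5,v2) [--+] → (-0.1385, 0.0666975, 2.4257)–(-0.1385, 0.606788, 1.65037)  len=0.9449
  (v5,v0,v6) [-+-] → (-0.1385, 0.0666975, 0)–(-0.1385, -0.0666975, 0)  len=0.1334
  (v5,v6,v2) [--+] → (-0.1385, -0.0666975, 2.4257)–(-0.1385, 0.0666975, 2.4257)  len=0.1334
  (v6,v0,v7) [-+-] → (-0.1385, -0.0666975, 0)–(-0.1385, -0.606788, 0)  len=0.5401
  (v6,v7,v2) [--+] → (-0.1385, -0.606788, 1.65037)–(-0.1385, -0.0666975, 2.4257)  len=0.9449
  (v7,v0,v8) [-++] → (-0.1385, -0.606788, 0)–(-0.1385, -1.52873, 0)  len=0.9219
  (v7,v8,v2) [-++] → (-0.1385, -1.52873, 0)–(-0.1385, -0.606788, 1.65037)  len=1.8904

Chained into 1 loop(s):
  loop 1: 10 segments, perimeter = 8.8615
Total perimeter = 8.862

loops=1 perimeter=8.862


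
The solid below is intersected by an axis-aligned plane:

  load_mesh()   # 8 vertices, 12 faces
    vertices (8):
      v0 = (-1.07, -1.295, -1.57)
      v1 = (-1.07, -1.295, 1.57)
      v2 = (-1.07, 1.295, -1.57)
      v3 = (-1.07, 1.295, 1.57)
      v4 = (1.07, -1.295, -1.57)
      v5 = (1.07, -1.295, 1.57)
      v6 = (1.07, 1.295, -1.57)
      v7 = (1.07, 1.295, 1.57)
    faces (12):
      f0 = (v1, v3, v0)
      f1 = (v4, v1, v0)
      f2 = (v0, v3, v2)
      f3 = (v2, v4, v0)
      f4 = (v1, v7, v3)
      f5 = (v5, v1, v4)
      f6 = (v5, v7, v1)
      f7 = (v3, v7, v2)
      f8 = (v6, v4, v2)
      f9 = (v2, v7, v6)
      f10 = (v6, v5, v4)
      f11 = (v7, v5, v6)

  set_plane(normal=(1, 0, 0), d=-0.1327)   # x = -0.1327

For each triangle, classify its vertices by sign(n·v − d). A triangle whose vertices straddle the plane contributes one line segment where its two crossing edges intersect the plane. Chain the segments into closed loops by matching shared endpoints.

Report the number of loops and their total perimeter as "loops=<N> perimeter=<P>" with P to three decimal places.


Straddling triangles (8 of 12):
  (v4,v1,v0) [+--] → (-0.1327, -1.295, 0.194709)–(-0.1327, -1.295, -1.57)  len=1.7647
  (v2,v4,v0) [-+-] → (-0.1327, 0.160604, -1.57)–(-0.1327, -1.295, -1.57)  len=1.4556
  (v1,v7,v3) [-+-] → (-0.1327, -0.160604, 1.57)–(-0.1327, 1.295, 1.57)  len=1.4556
  (v5,v1,v4) [+-+] → (-0.1327, -1.295, 1.57)–(-0.1327, -1.295, 0.194709)  len=1.3753
  (v5,v7,v1) [++-] → (-0.1327, -0.160604, 1.57)–(-0.1327, -1.295, 1.57)  len=1.1344
  (v3,v7,v2) [-+-] → (-0.1327, 1.295, 1.57)–(-0.1327, 1.295, -0.194709)  len=1.7647
  (v6,v4,v2) [++-] → (-0.1327, 0.160604, -1.57)–(-0.1327, 1.295, -1.57)  len=1.1344
  (v2,v7,v6) [-++] → (-0.1327, 1.295, -0.194709)–(-0.1327, 1.295, -1.57)  len=1.3753

Chained into 1 loop(s):
  loop 1: 8 segments, perimeter = 11.4600
Total perimeter = 11.460

loops=1 perimeter=11.460


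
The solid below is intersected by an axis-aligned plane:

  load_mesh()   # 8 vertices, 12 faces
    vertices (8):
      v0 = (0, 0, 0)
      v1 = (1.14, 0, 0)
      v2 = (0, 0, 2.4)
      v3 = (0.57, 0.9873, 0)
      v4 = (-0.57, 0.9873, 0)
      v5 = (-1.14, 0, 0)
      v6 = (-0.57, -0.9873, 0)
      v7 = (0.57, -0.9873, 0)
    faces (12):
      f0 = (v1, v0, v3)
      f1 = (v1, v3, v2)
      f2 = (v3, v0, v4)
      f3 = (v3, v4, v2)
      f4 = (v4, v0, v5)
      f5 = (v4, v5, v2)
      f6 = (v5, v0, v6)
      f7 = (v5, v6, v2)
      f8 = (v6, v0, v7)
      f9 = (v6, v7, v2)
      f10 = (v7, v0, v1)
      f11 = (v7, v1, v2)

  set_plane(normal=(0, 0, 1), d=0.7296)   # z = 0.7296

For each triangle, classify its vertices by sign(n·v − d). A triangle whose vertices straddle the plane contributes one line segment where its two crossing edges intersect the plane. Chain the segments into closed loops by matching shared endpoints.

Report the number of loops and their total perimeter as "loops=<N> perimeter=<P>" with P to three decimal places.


Straddling triangles (6 of 12):
  (v1,v3,v2) [--+] → (0.39672, 0.687161, 0.7296)–(0.79344, 0, 0.7296)  len=0.7935
  (v3,v4,v2) [--+] → (-0.39672, 0.687161, 0.7296)–(0.39672, 0.687161, 0.7296)  len=0.7934
  (v4,v5,v2) [--+] → (-0.79344, 0, 0.7296)–(-0.39672, 0.687161, 0.7296)  len=0.7935
  (v5,v6,v2) [--+] → (-0.39672, -0.687161, 0.7296)–(-0.79344, 0, 0.7296)  len=0.7935
  (v6,v7,v2) [--+] → (0.39672, -0.687161, 0.7296)–(-0.39672, -0.687161, 0.7296)  len=0.7934
  (v7,v1,v2) [--+] → (0.79344, 0, 0.7296)–(0.39672, -0.687161, 0.7296)  len=0.7935

Chained into 1 loop(s):
  loop 1: 6 segments, perimeter = 4.7607
Total perimeter = 4.761

loops=1 perimeter=4.761


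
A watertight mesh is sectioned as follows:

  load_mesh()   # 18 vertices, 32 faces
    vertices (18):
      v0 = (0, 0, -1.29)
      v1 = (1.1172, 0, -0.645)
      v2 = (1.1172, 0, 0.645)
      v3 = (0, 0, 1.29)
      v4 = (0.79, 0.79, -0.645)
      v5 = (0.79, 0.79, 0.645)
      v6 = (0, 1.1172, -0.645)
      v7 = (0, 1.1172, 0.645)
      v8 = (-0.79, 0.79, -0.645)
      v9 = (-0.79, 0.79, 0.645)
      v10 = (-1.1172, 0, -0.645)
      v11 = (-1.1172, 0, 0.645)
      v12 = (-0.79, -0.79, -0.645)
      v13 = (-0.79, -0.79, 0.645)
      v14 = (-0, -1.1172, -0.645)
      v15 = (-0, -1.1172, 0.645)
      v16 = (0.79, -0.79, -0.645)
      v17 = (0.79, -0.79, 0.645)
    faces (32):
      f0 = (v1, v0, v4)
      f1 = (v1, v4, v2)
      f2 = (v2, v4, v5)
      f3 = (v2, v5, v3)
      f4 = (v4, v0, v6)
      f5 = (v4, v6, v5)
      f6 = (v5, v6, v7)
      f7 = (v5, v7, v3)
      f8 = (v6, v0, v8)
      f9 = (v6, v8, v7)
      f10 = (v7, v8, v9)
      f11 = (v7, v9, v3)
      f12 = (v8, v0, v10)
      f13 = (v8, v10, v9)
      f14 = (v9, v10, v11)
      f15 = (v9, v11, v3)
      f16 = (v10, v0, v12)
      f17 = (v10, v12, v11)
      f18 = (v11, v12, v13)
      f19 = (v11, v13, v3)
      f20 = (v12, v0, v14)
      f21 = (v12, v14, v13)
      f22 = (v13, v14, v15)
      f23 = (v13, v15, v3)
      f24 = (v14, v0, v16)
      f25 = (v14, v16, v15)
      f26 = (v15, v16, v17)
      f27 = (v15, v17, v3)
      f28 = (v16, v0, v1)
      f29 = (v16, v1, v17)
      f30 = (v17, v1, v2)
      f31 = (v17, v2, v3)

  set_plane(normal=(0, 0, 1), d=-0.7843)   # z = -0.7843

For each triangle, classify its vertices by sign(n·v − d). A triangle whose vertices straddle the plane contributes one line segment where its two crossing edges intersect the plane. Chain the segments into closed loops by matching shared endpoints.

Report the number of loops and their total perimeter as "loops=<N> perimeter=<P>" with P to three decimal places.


Straddling triangles (8 of 32):
  (v1,v0,v4) [+-+] → (0.875919, 0, -0.7843)–(0.619384, 0.619384, -0.7843)  len=0.6704
  (v4,v0,v6) [+-+] → (0.619384, 0.619384, -0.7843)–(0, 0.875919, -0.7843)  len=0.6704
  (v6,v0,v8) [+-+] → (0, 0.875919, -0.7843)–(-0.619384, 0.619384, -0.7843)  len=0.6704
  (v8,v0,v10) [+-+] → (-0.619384, 0.619384, -0.7843)–(-0.875919, 0, -0.7843)  len=0.6704
  (v10,v0,v12) [+-+] → (-0.875919, 0, -0.7843)–(-0.619384, -0.619384, -0.7843)  len=0.6704
  (v12,v0,v14) [+-+] → (-0.619384, -0.619384, -0.7843)–(0, -0.875919, -0.7843)  len=0.6704
  (v14,v0,v16) [+-+] → (0, -0.875919, -0.7843)–(0.619384, -0.619384, -0.7843)  len=0.6704
  (v16,v0,v1) [+-+] → (0.619384, -0.619384, -0.7843)–(0.875919, 0, -0.7843)  len=0.6704

Chained into 1 loop(s):
  loop 1: 8 segments, perimeter = 5.3633
Total perimeter = 5.363

loops=1 perimeter=5.363


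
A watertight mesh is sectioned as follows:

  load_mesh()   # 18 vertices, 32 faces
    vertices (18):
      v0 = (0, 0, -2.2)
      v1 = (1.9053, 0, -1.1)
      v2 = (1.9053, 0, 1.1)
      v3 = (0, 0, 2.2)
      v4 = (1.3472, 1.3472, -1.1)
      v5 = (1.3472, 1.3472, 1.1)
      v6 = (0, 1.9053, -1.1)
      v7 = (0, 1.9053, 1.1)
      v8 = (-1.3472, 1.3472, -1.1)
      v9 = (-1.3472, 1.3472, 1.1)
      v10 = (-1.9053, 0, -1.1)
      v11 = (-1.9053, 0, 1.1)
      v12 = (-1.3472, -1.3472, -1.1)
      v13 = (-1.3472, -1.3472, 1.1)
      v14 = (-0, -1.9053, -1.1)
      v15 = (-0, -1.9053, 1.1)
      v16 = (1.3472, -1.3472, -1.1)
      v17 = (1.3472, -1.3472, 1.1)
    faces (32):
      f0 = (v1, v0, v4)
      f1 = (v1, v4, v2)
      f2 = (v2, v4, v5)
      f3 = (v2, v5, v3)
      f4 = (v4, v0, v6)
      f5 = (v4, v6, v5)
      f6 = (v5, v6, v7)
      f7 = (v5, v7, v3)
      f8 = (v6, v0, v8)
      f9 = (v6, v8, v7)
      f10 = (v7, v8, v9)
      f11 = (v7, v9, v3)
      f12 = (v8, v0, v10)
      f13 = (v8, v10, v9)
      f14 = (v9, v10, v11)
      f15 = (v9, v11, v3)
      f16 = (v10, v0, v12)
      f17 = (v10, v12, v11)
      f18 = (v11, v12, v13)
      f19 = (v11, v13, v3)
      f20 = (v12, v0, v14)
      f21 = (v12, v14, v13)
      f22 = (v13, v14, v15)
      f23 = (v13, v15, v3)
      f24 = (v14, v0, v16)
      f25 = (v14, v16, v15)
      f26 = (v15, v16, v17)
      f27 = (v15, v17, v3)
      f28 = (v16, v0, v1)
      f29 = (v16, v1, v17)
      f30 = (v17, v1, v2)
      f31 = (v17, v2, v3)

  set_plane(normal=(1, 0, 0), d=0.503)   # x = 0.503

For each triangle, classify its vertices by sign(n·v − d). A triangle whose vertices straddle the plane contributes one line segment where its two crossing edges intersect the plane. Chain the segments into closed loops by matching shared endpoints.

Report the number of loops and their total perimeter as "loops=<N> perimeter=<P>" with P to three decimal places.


Straddling triangles (12 of 32):
  (v1,v0,v4) [+-+] → (0.503, 0, -1.9096)–(0.503, 0.503, -1.7893)  len=0.5172
  (v2,v5,v3) [++-] → (0.503, 0.503, 1.7893)–(0.503, 0, 1.9096)  len=0.5172
  (v4,v0,v6) [+--] → (0.503, 0.503, -1.7893)–(0.503, 1.69692, -1.1)  len=1.3786
  (v4,v6,v5) [+-+] → (0.503, 1.69692, -1.1)–(0.503, 1.69692, -0.278593)  len=0.8214
  (v5,v6,v7) [+--] → (0.503, 1.69692, -0.278593)–(0.503, 1.69692, 1.1)  len=1.3786
  (v5,v7,v3) [+--] → (0.503, 1.69692, 1.1)–(0.503, 0.503, 1.7893)  len=1.3786
  (v14,v0,v16) [--+] → (0.503, -0.503, -1.7893)–(0.503, -1.69692, -1.1)  len=1.3786
  (v14,v16,v15) [-+-] → (0.503, -1.69692, -1.1)–(0.503, -1.69692, 0.278593)  len=1.3786
  (v15,v16,v17) [-++] → (0.503, -1.69692, 0.278593)–(0.503, -1.69692, 1.1)  len=0.8214
  (v15,v17,v3) [-+-] → (0.503, -1.69692, 1.1)–(0.503, -0.503, 1.7893)  len=1.3786
  (v16,v0,v1) [+-+] → (0.503, -0.503, -1.7893)–(0.503, 0, -1.9096)  len=0.5172
  (v17,v2,v3) [++-] → (0.503, 0, 1.9096)–(0.503, -0.503, 1.7893)  len=0.5172

Chained into 1 loop(s):
  loop 1: 12 segments, perimeter = 11.9832
Total perimeter = 11.983

loops=1 perimeter=11.983


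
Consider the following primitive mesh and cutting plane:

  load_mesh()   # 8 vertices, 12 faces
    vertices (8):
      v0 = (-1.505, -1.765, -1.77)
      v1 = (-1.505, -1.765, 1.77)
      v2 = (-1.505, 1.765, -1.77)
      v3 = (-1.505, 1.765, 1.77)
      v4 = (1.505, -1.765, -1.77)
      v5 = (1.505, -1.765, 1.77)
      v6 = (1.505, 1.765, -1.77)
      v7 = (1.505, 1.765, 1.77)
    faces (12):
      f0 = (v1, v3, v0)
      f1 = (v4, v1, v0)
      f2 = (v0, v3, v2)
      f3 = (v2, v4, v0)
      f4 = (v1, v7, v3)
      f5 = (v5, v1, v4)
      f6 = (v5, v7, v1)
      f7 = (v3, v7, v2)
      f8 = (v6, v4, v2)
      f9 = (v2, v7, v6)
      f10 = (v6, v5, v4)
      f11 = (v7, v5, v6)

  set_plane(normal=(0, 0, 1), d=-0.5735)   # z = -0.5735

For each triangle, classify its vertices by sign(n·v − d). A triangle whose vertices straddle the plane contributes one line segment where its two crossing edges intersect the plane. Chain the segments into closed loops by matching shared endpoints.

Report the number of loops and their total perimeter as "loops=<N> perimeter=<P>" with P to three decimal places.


Straddling triangles (8 of 12):
  (v1,v3,v0) [++-] → (-1.505, -0.57188, -0.5735)–(-1.505, -1.765, -0.5735)  len=1.1931
  (v4,v1,v0) [-+-] → (0.487637, -1.765, -0.5735)–(-1.505, -1.765, -0.5735)  len=1.9926
  (v0,v3,v2) [-+-] → (-1.505, -0.57188, -0.5735)–(-1.505, 1.765, -0.5735)  len=2.3369
  (v5,v1,v4) [++-] → (0.487637, -1.765, -0.5735)–(1.505, -1.765, -0.5735)  len=1.0174
  (v3,v7,v2) [++-] → (-0.487637, 1.765, -0.5735)–(-1.505, 1.765, -0.5735)  len=1.0174
  (v2,v7,v6) [-+-] → (-0.487637, 1.765, -0.5735)–(1.505, 1.765, -0.5735)  len=1.9926
  (v6,v5,v4) [-+-] → (1.505, 0.57188, -0.5735)–(1.505, -1.765, -0.5735)  len=2.3369
  (v7,v5,v6) [++-] → (1.505, 0.57188, -0.5735)–(1.505, 1.765, -0.5735)  len=1.1931

Chained into 1 loop(s):
  loop 1: 8 segments, perimeter = 13.0800
Total perimeter = 13.080

loops=1 perimeter=13.080


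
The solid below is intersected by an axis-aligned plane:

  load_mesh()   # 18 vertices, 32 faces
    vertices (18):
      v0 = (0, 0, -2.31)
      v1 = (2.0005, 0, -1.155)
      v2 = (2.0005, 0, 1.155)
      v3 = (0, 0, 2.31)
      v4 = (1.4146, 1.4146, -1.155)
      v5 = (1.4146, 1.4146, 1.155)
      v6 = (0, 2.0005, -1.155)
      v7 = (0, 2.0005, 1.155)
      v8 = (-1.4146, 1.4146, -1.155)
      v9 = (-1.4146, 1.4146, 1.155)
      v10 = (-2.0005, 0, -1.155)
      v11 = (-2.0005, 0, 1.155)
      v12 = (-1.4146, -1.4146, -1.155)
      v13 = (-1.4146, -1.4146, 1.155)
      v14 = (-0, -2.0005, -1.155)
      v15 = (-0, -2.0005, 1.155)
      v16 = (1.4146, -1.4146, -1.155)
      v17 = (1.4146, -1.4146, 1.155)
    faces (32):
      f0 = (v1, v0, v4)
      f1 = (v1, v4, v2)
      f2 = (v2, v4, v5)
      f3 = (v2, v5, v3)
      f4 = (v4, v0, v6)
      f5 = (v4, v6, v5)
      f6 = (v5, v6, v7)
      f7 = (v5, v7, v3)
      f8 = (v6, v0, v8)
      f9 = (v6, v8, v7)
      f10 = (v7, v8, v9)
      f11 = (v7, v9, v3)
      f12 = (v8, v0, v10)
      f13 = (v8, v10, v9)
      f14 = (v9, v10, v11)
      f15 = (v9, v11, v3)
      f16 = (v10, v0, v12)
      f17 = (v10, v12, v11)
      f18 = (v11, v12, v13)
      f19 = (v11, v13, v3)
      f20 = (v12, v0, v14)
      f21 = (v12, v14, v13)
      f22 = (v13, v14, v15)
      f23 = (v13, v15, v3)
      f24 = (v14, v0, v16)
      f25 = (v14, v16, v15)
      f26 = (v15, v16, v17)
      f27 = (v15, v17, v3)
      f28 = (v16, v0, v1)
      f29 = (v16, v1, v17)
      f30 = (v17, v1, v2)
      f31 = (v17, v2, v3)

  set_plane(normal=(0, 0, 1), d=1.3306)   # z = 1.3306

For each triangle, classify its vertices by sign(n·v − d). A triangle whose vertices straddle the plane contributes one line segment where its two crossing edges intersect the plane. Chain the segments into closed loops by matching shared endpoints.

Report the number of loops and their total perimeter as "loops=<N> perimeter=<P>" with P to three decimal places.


Straddling triangles (8 of 32):
  (v2,v5,v3) [--+] → (1.19953, 1.19953, 1.3306)–(1.69635, 0, 1.3306)  len=1.2983
  (v5,v7,v3) [--+] → (0, 1.69635, 1.3306)–(1.19953, 1.19953, 1.3306)  len=1.2983
  (v7,v9,v3) [--+] → (-1.19953, 1.19953, 1.3306)–(0, 1.69635, 1.3306)  len=1.2983
  (v9,v11,v3) [--+] → (-1.69635, 0, 1.3306)–(-1.19953, 1.19953, 1.3306)  len=1.2983
  (v11,v13,v3) [--+] → (-1.19953, -1.19953, 1.3306)–(-1.69635, 0, 1.3306)  len=1.2983
  (v13,v15,v3) [--+] → (0, -1.69635, 1.3306)–(-1.19953, -1.19953, 1.3306)  len=1.2983
  (v15,v17,v3) [--+] → (1.19953, -1.19953, 1.3306)–(0, -1.69635, 1.3306)  len=1.2983
  (v17,v2,v3) [--+] → (1.69635, 0, 1.3306)–(1.19953, -1.19953, 1.3306)  len=1.2983

Chained into 1 loop(s):
  loop 1: 8 segments, perimeter = 10.3868
Total perimeter = 10.387

loops=1 perimeter=10.387


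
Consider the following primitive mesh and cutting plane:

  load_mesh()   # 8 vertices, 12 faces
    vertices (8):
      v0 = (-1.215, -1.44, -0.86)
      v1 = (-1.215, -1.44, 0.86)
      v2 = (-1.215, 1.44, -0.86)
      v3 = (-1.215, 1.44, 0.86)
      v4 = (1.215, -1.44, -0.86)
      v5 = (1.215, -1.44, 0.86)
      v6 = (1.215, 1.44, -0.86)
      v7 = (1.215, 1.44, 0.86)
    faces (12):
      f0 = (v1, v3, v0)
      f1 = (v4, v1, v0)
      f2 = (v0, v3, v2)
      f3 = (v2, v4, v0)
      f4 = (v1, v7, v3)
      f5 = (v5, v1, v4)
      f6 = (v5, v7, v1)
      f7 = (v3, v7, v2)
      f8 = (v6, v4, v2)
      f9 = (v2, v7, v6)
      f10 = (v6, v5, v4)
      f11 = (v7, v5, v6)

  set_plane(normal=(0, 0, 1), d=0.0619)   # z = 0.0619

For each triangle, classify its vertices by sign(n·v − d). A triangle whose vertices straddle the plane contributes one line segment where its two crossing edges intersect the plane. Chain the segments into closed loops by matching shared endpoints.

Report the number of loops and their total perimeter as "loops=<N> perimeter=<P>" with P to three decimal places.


loops=1 perimeter=10.620

Straddling triangles (8 of 12):
  (v1,v3,v0) [++-] → (-1.215, 0.103647, 0.0619)–(-1.215, -1.44, 0.0619)  len=1.5436
  (v4,v1,v0) [-+-] → (-0.0874517, -1.44, 0.0619)–(-1.215, -1.44, 0.0619)  len=1.1275
  (v0,v3,v2) [-+-] → (-1.215, 0.103647, 0.0619)–(-1.215, 1.44, 0.0619)  len=1.3364
  (v5,v1,v4) [++-] → (-0.0874517, -1.44, 0.0619)–(1.215, -1.44, 0.0619)  len=1.3025
  (v3,v7,v2) [++-] → (0.0874517, 1.44, 0.0619)–(-1.215, 1.44, 0.0619)  len=1.3025
  (v2,v7,v6) [-+-] → (0.0874517, 1.44, 0.0619)–(1.215, 1.44, 0.0619)  len=1.1275
  (v6,v5,v4) [-+-] → (1.215, -0.103647, 0.0619)–(1.215, -1.44, 0.0619)  len=1.3364
  (v7,v5,v6) [++-] → (1.215, -0.103647, 0.0619)–(1.215, 1.44, 0.0619)  len=1.5436

Chained into 1 loop(s):
  loop 1: 8 segments, perimeter = 10.6200
Total perimeter = 10.620


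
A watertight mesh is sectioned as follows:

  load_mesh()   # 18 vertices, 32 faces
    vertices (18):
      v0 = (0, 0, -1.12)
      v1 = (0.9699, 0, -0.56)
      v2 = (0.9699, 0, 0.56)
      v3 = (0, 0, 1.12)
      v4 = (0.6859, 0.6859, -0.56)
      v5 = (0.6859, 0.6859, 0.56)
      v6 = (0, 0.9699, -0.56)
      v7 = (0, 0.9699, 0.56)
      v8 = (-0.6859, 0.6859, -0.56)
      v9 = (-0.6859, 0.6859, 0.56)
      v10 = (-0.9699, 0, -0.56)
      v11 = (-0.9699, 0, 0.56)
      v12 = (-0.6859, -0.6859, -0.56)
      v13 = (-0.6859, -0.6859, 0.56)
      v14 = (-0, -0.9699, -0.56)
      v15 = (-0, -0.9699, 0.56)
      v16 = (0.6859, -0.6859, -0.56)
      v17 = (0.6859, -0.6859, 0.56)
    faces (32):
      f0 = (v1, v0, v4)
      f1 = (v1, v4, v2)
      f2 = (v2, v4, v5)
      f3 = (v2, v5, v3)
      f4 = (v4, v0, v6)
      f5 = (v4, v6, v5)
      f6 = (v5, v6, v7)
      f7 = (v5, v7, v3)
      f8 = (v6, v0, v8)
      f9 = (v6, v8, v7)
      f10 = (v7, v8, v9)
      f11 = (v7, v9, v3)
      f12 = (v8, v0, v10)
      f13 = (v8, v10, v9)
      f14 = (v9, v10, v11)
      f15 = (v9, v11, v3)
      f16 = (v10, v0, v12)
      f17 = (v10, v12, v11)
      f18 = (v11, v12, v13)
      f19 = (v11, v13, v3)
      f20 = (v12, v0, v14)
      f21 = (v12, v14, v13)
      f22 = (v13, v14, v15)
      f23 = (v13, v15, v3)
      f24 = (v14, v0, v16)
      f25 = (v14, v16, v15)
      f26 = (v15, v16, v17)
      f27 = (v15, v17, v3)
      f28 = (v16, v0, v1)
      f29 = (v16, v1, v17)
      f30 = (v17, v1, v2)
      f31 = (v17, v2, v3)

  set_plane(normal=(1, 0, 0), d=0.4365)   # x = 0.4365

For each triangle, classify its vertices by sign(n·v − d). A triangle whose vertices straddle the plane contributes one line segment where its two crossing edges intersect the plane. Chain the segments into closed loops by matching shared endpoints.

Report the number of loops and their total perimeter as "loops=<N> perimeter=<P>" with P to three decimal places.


Straddling triangles (12 of 32):
  (v1,v0,v4) [+-+] → (0.4365, 0, -0.867974)–(0.4365, 0.4365, -0.763622)  len=0.4488
  (v2,v5,v3) [++-] → (0.4365, 0.4365, 0.763622)–(0.4365, 0, 0.867974)  len=0.4488
  (v4,v0,v6) [+--] → (0.4365, 0.4365, -0.763622)–(0.4365, 0.789165, -0.56)  len=0.4072
  (v4,v6,v5) [+-+] → (0.4365, 0.789165, -0.56)–(0.4365, 0.789165, 0.152757)  len=0.7128
  (v5,v6,v7) [+--] → (0.4365, 0.789165, 0.152757)–(0.4365, 0.789165, 0.56)  len=0.4072
  (v5,v7,v3) [+--] → (0.4365, 0.789165, 0.56)–(0.4365, 0.4365, 0.763622)  len=0.4072
  (v14,v0,v16) [--+] → (0.4365, -0.4365, -0.763622)–(0.4365, -0.789165, -0.56)  len=0.4072
  (v14,v16,v15) [-+-] → (0.4365, -0.789165, -0.56)–(0.4365, -0.789165, -0.152757)  len=0.4072
  (v15,v16,v17) [-++] → (0.4365, -0.789165, -0.152757)–(0.4365, -0.789165, 0.56)  len=0.7128
  (v15,v17,v3) [-+-] → (0.4365, -0.789165, 0.56)–(0.4365, -0.4365, 0.763622)  len=0.4072
  (v16,v0,v1) [+-+] → (0.4365, -0.4365, -0.763622)–(0.4365, 0, -0.867974)  len=0.4488
  (v17,v2,v3) [++-] → (0.4365, 0, 0.867974)–(0.4365, -0.4365, 0.763622)  len=0.4488

Chained into 1 loop(s):
  loop 1: 12 segments, perimeter = 5.6641
Total perimeter = 5.664

loops=1 perimeter=5.664


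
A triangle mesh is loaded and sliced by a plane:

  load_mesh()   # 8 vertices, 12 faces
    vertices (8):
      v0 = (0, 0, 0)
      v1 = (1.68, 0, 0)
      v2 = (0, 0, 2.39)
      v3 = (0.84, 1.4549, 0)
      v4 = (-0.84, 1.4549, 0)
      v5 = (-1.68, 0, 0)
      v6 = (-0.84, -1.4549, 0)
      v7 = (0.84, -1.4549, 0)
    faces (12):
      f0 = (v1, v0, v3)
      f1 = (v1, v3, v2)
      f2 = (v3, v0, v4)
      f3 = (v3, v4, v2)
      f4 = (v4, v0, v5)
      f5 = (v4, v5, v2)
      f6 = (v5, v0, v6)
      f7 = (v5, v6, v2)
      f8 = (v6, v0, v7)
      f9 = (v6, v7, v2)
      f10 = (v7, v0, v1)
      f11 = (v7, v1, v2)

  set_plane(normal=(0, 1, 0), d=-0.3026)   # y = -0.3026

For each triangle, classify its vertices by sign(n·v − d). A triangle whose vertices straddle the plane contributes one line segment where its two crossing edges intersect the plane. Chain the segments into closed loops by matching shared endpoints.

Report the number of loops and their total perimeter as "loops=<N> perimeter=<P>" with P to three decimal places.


loops=1 perimeter=7.988

Straddling triangles (6 of 12):
  (v5,v0,v6) [++-] → (-0.174709, -0.3026, 0)–(-1.50529, -0.3026, 0)  len=1.3306
  (v5,v6,v2) [+-+] → (-1.50529, -0.3026, 0)–(-0.174709, -0.3026, 1.89291)  len=2.3138
  (v6,v0,v7) [-+-] → (-0.174709, -0.3026, 0)–(0.174709, -0.3026, 0)  len=0.3494
  (v6,v7,v2) [--+] → (0.174709, -0.3026, 1.89291)–(-0.174709, -0.3026, 1.89291)  len=0.3494
  (v7,v0,v1) [-++] → (0.174709, -0.3026, 0)–(1.50529, -0.3026, 0)  len=1.3306
  (v7,v1,v2) [-++] → (1.50529, -0.3026, 0)–(0.174709, -0.3026, 1.89291)  len=2.3138

Chained into 1 loop(s):
  loop 1: 6 segments, perimeter = 7.9876
Total perimeter = 7.988


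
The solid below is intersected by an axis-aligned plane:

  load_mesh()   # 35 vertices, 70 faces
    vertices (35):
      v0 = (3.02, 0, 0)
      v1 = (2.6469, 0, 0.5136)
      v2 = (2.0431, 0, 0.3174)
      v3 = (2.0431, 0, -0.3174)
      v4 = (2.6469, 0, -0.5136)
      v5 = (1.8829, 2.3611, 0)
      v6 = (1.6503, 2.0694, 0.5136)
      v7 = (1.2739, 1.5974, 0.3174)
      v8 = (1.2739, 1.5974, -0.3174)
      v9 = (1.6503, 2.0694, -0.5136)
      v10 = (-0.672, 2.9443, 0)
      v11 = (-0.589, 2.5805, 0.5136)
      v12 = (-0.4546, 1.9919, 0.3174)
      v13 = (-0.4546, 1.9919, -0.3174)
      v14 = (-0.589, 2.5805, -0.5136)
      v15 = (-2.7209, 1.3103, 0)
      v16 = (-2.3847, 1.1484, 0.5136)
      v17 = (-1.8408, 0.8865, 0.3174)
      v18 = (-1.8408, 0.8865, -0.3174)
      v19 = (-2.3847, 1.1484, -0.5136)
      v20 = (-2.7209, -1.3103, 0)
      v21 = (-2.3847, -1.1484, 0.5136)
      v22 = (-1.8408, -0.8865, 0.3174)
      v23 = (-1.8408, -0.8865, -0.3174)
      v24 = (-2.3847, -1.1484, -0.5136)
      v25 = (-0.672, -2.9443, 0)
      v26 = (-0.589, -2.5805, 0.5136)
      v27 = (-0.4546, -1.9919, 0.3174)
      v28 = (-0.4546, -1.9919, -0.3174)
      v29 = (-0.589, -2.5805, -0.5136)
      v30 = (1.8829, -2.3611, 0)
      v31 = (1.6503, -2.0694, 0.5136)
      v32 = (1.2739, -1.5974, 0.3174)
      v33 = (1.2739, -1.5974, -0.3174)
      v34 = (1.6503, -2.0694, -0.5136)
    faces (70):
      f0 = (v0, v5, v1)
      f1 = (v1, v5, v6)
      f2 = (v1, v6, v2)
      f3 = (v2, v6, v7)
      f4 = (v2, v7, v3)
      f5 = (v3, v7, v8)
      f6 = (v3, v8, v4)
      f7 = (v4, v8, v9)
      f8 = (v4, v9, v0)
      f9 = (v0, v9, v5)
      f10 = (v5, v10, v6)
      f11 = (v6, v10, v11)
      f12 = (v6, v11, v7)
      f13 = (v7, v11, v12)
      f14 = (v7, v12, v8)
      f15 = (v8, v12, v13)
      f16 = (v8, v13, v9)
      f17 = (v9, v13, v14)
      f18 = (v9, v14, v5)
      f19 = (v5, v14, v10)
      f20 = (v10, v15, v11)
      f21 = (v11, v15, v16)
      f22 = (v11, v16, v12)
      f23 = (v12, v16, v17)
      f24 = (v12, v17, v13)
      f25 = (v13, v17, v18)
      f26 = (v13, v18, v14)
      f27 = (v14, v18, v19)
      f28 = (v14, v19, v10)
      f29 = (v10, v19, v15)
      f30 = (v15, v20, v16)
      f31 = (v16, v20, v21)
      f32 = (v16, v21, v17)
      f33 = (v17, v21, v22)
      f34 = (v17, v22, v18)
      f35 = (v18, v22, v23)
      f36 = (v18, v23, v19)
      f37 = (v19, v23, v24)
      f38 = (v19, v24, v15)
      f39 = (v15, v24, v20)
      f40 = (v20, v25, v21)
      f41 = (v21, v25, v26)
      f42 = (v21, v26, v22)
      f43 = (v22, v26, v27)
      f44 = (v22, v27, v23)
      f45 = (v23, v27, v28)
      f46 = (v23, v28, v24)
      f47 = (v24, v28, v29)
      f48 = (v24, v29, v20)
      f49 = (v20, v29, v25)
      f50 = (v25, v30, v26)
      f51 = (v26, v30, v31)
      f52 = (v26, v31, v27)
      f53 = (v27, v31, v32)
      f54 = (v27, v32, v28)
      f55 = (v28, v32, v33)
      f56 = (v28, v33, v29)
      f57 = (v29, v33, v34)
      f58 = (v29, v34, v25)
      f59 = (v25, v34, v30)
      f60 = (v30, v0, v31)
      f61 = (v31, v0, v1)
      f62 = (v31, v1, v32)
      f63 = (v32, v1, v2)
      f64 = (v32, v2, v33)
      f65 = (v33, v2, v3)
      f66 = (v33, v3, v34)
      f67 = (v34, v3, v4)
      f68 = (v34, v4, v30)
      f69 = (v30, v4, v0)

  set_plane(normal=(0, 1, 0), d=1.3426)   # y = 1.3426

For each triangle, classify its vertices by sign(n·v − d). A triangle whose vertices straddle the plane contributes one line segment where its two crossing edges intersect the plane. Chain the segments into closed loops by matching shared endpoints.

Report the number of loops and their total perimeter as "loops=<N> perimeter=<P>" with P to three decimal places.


Straddling triangles (20 of 70):
  (v0,v5,v1) [-+-] → (2.37341, 1.3426, 0)–(2.21246, 1.3426, 0.22155)  len=0.2738
  (v1,v5,v6) [-++] → (2.21246, 1.3426, 0.22155)–(2.00032, 1.3426, 0.5136)  len=0.3610
  (v1,v6,v2) [-+-] → (2.00032, 1.3426, 0.5136)–(1.78826, 1.3426, 0.444692)  len=0.2230
  (v2,v6,v7) [-++] → (1.78826, 1.3426, 0.444692)–(1.39659, 1.3426, 0.3174)  len=0.4118
  (v2,v7,v3) [-+-] → (1.39659, 1.3426, 0.3174)–(1.39659, 1.3426, 0.216144)  len=0.1013
  (v3,v7,v8) [-++] → (1.39659, 1.3426, 0.216144)–(1.39659, 1.3426, -0.3174)  len=0.5335
  (v3,v8,v4) [-+-] → (1.39659, 1.3426, -0.3174)–(1.49291, 1.3426, -0.348696)  len=0.1013
  (v4,v8,v9) [-++] → (1.49291, 1.3426, -0.348696)–(2.00032, 1.3426, -0.5136)  len=0.5335
  (v4,v9,v0) [-+-] → (2.00032, 1.3426, -0.5136)–(2.13136, 1.3426, -0.333217)  len=0.2230
  (v0,v9,v5) [-++] → (2.13136, 1.3426, -0.333217)–(2.37341, 1.3426, 0)  len=0.4119
  (v10,v15,v11) [+-+] → (-2.6804, 1.3426, 0)–(-2.66669, 1.3426, 0.0130604)  len=0.0189
  (v11,v15,v16) [+--] → (-2.66669, 1.3426, 0.0130604)–(-2.14119, 1.3426, 0.5136)  len=0.7257
  (v11,v16,v12) [+-+] → (-2.14119, 1.3426, 0.5136)–(-1.94033, 1.3426, 0.468429)  len=0.2059
  (v12,v16,v17) [+--] → (-1.94033, 1.3426, 0.468429)–(-1.26884, 1.3426, 0.3174)  len=0.6883
  (v12,v17,v13) [+-+] → (-1.26884, 1.3426, 0.3174)–(-1.26884, 1.3426, 0.0554747)  len=0.2619
  (v13,v17,v18) [+--] → (-1.26884, 1.3426, 0.0554747)–(-1.26884, 1.3426, -0.3174)  len=0.3729
  (v13,v18,v14) [+-+] → (-1.26884, 1.3426, -0.3174)–(-1.50376, 1.3426, -0.370226)  len=0.2408
  (v14,v18,v19) [+--] → (-1.50376, 1.3426, -0.370226)–(-2.14119, 1.3426, -0.5136)  len=0.6534
  (v14,v19,v10) [+-+] → (-2.14119, 1.3426, -0.5136)–(-2.1995, 1.3426, -0.458062)  len=0.0805
  (v10,v19,v15) [+--] → (-2.1995, 1.3426, -0.458062)–(-2.6804, 1.3426, 0)  len=0.6641

Chained into 2 loop(s):
  loop 1: 10 segments, perimeter = 3.1740
  loop 2: 10 segments, perimeter = 3.9124
Total perimeter = 7.086

loops=2 perimeter=7.086
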